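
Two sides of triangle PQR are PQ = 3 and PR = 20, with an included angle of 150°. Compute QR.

By the law of cosines: QR^2 = PQ^2 + PR^2 - 2*PQ*PR*cos(P)
QR^2 = 3^2 + 20^2 - 2*3*20*cos(150°)
QR^2 = 9 + 400 - 120*(-sqrt(3)/2)
QR^2 = 60*sqrt(3) + 409
QR = sqrt(60*sqrt(3) + 409)

sqrt(60*sqrt(3) + 409)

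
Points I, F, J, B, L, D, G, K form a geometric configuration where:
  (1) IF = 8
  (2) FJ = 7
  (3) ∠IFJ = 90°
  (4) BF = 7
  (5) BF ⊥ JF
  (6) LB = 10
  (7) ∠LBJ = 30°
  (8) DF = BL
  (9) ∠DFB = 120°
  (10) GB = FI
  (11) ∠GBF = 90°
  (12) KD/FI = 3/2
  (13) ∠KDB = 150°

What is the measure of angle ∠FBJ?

Step 1: By the law of cosines on triangle BFJ: BJ² = 7² + 7² − 2·7·7·cos(90°) = 98, so BJ = 7·√2.
Step 2: By the inverse law of cosines on triangle FBJ: cos(∠FBJ) = (7² + (7·√2)² − 7²) / (2·7·7·√2) = 98/138.59 = 0.7071, so ∠FBJ = 45°.

Therefore, the measure of angle ∠FBJ = 45°.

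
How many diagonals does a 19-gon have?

The number of diagonals in an n-gon is n(n - 3)/2.
For n = 19: 19(19 - 3)/2 = 19 × 16 / 2 = 152.

152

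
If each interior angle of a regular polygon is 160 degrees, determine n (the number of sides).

Exterior angle = 180 - 160 = 20. n = 360 / 20 = 18.

18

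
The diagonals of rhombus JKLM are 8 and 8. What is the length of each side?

In a rhombus, the diagonals bisect each other perpendicularly, creating four congruent right triangles.
Each triangle has legs 4 (half of 8) and 4 (half of 8).
The hypotenuse of each right triangle is a side of the rhombus:
side = sqrt(4^2 + 4^2) = sqrt(32) = 4*sqrt(2)

4*sqrt(2)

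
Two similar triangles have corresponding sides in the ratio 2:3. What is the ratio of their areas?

Area scales with the square of linear dimensions. If every length is multiplied by 2/3, then the area is multiplied by (2/3)^2 = 4/9.
The area ratio is 4:9.

4:9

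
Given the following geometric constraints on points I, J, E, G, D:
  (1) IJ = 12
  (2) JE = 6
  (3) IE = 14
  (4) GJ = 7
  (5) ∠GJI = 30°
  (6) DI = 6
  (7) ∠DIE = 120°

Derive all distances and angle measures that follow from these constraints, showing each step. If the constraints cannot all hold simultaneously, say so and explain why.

The constraints are consistent.

Step 1: From IJ = 12, JG = 7, and ∠IJG = 30°, by the law of cosines:
  IG² = IJ² + JG² - 2·IJ·JG·cos(30°) = 144 + 49 - 145.5 = 47.51
  IG ≈ 6.89

Step 2: From EI = 14, ID = 6, and ∠EID = 120°, by the law of cosines:
  ED² = EI² + ID² - 2·EI·ID·cos(120°) = 196 + 36 + 84 = 316
  ED = 2·√79

Step 3: From IE = 14, IJ = 12, EJ = 6, by the inverse law of cosines:
  cos(∠EIJ) = (IE² + IJ² - EJ²) / (2·IE·IJ)
  ∠EIJ = 25.21°

Step 4: From JE = 6, JI = 12, EI = 14, by the inverse law of cosines:
  cos(∠EJI) = (JE² + JI² - EI²) / (2·JE·JI)
  ∠EJI = 96.38°

Step 5: From EI = 14, EJ = 6, IJ = 12, by the inverse law of cosines:
  cos(∠IEJ) = (EI² + EJ² - IJ²) / (2·EI·EJ)
  ∠IEJ = 58.41°

Step 6: From IG = 6.89, IJ = 12, GJ = 7, by the inverse law of cosines:
  cos(∠GIJ) = (IG² + IJ² - GJ²) / (2·IG·IJ)
  ∠GIJ = 30.52°

Step 7: From ED = 2·√79, EI = 14, DI = 6, by the inverse law of cosines:
  cos(∠DEI) = (ED² + EI² - DI²) / (2·ED·EI)
  ∠DEI = 17°

Step 8: From GI = 6.89, GJ = 7, IJ = 12, by the inverse law of cosines:
  cos(∠IGJ) = (GI² + GJ² - IJ²) / (2·GI·GJ)
  ∠IGJ = 119.48°

Step 9: From DE = 2·√79, DI = 6, EI = 14, by the inverse law of cosines:
  cos(∠EDI) = (DE² + DI² - EI²) / (2·DE·DI)
  ∠EDI = 43°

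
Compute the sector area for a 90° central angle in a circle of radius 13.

Sector area = πr² × θ/360
= π × 13² × 1/4
= π × 169 × 1/4
= 169*pi/4

169*pi/4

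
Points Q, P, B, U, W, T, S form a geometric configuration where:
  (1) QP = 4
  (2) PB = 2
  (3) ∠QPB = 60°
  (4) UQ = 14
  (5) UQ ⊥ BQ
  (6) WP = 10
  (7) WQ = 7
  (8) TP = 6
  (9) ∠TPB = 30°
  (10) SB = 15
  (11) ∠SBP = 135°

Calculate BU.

Step 1: By the law of cosines on triangle BPQ: BQ² = 2² + 4² − 2·2·4·cos(60°) = 12, so BQ = 2·√3.
Step 2: By the law of cosines on triangle BQU: BU² = (2·√3)² + 14² − 2·2·√3·14·cos(90°) = 208, so BU = 4·√13.

Therefore, the length of BU = 4·√13.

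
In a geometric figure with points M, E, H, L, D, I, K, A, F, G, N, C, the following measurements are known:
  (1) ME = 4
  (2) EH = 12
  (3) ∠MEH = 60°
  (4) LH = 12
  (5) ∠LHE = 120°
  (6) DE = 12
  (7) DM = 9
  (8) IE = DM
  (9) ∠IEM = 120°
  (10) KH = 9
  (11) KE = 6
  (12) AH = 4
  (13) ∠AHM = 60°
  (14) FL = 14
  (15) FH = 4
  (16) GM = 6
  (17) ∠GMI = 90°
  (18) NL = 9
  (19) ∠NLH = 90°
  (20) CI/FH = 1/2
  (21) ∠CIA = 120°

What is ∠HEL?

Step 1: By the law of cosines on triangle EHL: EL² = 12² + 12² − 2·12·12·cos(120°) = 432, so EL = 12·√3.
Step 2: By the inverse law of cosines on triangle HEL: cos(∠HEL) = (12² + (12·√3)² − 12²) / (2·12·12·√3) = 432/498.83 = 0.866, so ∠HEL = 30°.

Therefore, the measure of angle ∠HEL = 30°.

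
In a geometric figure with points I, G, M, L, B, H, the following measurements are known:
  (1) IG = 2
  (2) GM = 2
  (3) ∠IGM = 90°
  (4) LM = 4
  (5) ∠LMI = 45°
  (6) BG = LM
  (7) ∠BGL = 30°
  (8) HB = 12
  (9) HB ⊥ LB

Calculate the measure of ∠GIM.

Step 1: By the law of cosines on triangle IGM: IM² = 2² + 2² − 2·2·2·cos(90°) = 8, so IM = 2·√2.
Step 2: By the inverse law of cosines on triangle GIM: cos(∠GIM) = (2² + (2·√2)² − 2²) / (2·2·2·√2) = 8/11.31 = 0.7071, so ∠GIM = 45°.

Therefore, the measure of angle ∠GIM = 45°.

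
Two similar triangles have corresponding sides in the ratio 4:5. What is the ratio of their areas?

The ratio of areas of similar triangles equals the square of the side ratio.
Side ratio = 4:5
Area ratio = (4/5)^2 = 16/25 = 16:25

16:25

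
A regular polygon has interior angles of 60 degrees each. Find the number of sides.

Exterior angle = 180 - 60 = 120. n = 360 / 120 = 3.

3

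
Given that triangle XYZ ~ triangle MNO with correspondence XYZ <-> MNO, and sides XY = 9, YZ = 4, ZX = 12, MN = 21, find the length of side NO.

Similar triangles have proportional sides. Setting up the proportion:
MN / XY = NO / YZ
21 / 9 = NO / 4
NO = 4 * 21 / 9 = 28/3.

28/3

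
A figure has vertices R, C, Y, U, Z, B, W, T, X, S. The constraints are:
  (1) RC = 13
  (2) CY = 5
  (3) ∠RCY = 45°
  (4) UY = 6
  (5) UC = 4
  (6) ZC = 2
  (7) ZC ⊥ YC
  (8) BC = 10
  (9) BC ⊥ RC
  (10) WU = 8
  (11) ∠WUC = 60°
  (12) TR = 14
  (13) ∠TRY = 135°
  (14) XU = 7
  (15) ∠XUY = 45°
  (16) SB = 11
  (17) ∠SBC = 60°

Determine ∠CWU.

Step 1: By the law of cosines on triangle WUC: WC² = 8² + 4² − 2·8·4·cos(60°) = 48, so WC = 4·√3.
Step 2: By the inverse law of cosines on triangle CWU: cos(∠CWU) = ((4·√3)² + 8² − 4²) / (2·4·√3·8) = 96/110.85 = 0.866, so ∠CWU = 30°.

Therefore, the measure of angle ∠CWU = 30°.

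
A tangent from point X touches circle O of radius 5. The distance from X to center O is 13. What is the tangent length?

Let T be the point of tangency. Then OT ⊥ XT (radius ⊥ tangent).
In right triangle OTX: OX² = OT² + XT²
13² = 5² + XT²
XT² = 144, XT = 12

12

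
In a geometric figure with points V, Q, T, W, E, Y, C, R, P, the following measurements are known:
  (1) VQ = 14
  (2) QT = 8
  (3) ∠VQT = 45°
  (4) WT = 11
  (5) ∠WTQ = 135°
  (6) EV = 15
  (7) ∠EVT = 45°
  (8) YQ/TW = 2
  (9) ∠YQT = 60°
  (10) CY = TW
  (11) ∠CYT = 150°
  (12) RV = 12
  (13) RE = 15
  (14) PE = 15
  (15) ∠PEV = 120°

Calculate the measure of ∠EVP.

Step 1: By the law of cosines on triangle VEP: VP² = 15² + 15² − 2·15·15·cos(120°) = 675, so VP = 15·√3.
Step 2: By the inverse law of cosines on triangle EVP: cos(∠EVP) = (15² + (15·√3)² − 15²) / (2·15·15·√3) = 675/779.42 = 0.866, so ∠EVP = 30°.

Therefore, the measure of angle ∠EVP = 30°.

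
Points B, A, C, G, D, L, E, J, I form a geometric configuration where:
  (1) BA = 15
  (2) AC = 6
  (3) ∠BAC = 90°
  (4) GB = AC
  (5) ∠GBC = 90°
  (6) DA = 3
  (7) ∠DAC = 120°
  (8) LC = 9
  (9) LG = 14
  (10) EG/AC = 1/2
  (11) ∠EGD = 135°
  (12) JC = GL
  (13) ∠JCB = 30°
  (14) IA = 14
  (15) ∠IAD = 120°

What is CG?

From the given relations: GB = AC = 6.
Step 1: By the law of cosines on triangle BAC: BC² = 15² + 6² − 2·15·6·cos(90°) = 261, so BC = 3·√29.
Step 2: By the law of cosines on triangle CBG: CG² = (3·√29)² + 6² − 2·3·√29·6·cos(90°) = 297, so CG = 3·√33.

Therefore, the length of CG = 3·√33.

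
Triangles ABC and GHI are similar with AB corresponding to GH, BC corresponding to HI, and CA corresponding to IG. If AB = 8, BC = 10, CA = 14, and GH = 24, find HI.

Since the triangles are similar, the ratio of corresponding sides is constant.
Scale factor k = GH / AB = 24 / 8 = 3
HI = k * BC = 3 * 10 = 30

30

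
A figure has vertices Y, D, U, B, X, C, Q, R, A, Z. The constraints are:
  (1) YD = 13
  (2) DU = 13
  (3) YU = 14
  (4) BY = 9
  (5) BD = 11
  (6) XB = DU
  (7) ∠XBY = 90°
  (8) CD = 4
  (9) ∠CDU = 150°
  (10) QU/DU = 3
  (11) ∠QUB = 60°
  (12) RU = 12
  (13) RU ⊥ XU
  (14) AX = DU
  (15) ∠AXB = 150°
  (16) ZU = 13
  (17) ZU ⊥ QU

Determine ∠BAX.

From the given relations: AX = DU = 13; XB = DU = 13.
Step 1: By the law of cosines on triangle AXB: AB² = 13² + 13² − 2·13·13·cos(150°) = 630.72, so AB ≈ 25.11.
Step 2: By the inverse law of cosines on triangle BAX: cos(∠BAX) = (25.11² + 13² − 13²) / (2·25.11·13) = 630.72/652.97 = 0.9659, so ∠BAX = 15°.

Therefore, the measure of angle ∠BAX = 15°.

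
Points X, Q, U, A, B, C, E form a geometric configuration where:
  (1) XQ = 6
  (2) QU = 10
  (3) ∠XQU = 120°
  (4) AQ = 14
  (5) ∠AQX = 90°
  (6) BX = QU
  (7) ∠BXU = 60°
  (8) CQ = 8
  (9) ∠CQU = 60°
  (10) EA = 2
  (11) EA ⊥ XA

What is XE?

Step 1: By the law of cosines on triangle XQA: XA² = 6² + 14² − 2·6·14·cos(90°) = 232, so XA = 2·√58.
Step 2: By the law of cosines on triangle XAE: XE² = (2·√58)² + 2² − 2·2·√58·2·cos(90°) = 236, so XE = 2·√59.

Therefore, the length of XE = 2·√59.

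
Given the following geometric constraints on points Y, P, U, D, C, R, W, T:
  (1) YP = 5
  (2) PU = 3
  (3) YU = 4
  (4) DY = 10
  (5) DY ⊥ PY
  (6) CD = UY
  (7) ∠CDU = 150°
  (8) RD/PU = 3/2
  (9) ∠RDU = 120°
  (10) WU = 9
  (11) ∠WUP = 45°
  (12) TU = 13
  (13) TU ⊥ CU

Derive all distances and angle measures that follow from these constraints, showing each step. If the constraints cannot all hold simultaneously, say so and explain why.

The constraints are consistent.

From the given relations:
  CD = UY = 4
  RD = 3/2·PU = 3/2·3 ≈ 4.5

Step 1: From PY = 5, YD = 10, and ∠PYD = 90°, by the law of cosines:
  PD² = PY² + YD² - 2·PY·YD·cos(90°) = 25 + 100 - 0 = 125
  PD = 5·√5

Step 2: From PU = 3, UW = 9, and ∠PUW = 45°, by the law of cosines:
  PW² = PU² + UW² - 2·PU·UW·cos(45°) = 9 + 81 - 38.18 = 51.82
  PW ≈ 7.2

Step 3: From YP = 5, YU = 4, PU = 3, by the inverse law of cosines:
  cos(∠PYU) = (YP² + YU² - PU²) / (2·YP·YU)
  ∠PYU = 36.87°

Step 4: From PU = 3, PY = 5, UY = 4, by the inverse law of cosines:
  cos(∠UPY) = (PU² + PY² - UY²) / (2·PU·PY)
  ∠UPY = 53.13°

Step 5: From UP = 3, UY = 4, PY = 5, by the inverse law of cosines:
  cos(∠PUY) = (UP² + UY² - PY²) / (2·UP·UY)
  ∠PUY = 90°

Step 6: From PD = 5·√5, PY = 5, DY = 10, by the inverse law of cosines:
  cos(∠DPY) = (PD² + PY² - DY²) / (2·PD·PY)
  ∠DPY = 63.43°

Step 7: From PU = 3, PW = 7.2, UW = 9, by the inverse law of cosines:
  cos(∠UPW) = (PU² + PW² - UW²) / (2·PU·PW)
  ∠UPW = 117.86°

Step 8: From DP = 5·√5, DY = 10, PY = 5, by the inverse law of cosines:
  cos(∠PDY) = (DP² + DY² - PY²) / (2·DP·DY)
  ∠PDY = 26.57°

Step 9: From WP = 7.2, WU = 9, PU = 3, by the inverse law of cosines:
  cos(∠PWU) = (WP² + WU² - PU²) / (2·WP·WU)
  ∠PWU = 17.14°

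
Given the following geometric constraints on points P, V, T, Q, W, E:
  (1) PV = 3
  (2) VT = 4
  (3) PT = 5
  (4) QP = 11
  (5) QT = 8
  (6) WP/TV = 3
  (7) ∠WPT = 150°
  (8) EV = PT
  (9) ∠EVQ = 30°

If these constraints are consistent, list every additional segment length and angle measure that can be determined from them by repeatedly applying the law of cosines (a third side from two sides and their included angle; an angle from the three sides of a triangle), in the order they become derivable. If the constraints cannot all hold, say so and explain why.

The constraints are consistent. Derivable facts, in order:
After 1 step:
- TW ≈ 16.52
- ∠PQT = 24.62°
- ∠PTQ = 113.58°
- ∠PTV = 36.87°
- ∠PVT = 90°
- ∠QPT = 41.8°
- ∠TPV = 53.13°
After 2 steps:
- ∠PTW = 21.3°
- ∠PWT = 8.7°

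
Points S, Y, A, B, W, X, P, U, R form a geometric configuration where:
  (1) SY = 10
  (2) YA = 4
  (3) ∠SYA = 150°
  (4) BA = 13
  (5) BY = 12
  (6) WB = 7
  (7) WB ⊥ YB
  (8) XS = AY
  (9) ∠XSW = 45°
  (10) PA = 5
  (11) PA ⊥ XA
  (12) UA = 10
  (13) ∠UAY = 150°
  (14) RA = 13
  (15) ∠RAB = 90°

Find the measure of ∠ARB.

Step 1: By the law of cosines on triangle RAB: RB² = 13² + 13² − 2·13·13·cos(90°) = 338, so RB = 13·√2.
Step 2: By the inverse law of cosines on triangle ARB: cos(∠ARB) = (13² + (13·√2)² − 13²) / (2·13·13·√2) = 338/478 = 0.7071, so ∠ARB = 45°.

Therefore, the measure of angle ∠ARB = 45°.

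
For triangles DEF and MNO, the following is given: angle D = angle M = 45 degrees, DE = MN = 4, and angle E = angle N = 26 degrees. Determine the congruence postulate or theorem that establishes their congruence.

The given information provides:
angle D = angle M = 45 degrees, DE = MN = 4, and angle E = angle N = 26 degrees
This matches the ASA congruence theorem.
Two pairs of corresponding angles and the included side are equal (Angle-Side-Angle).

ASA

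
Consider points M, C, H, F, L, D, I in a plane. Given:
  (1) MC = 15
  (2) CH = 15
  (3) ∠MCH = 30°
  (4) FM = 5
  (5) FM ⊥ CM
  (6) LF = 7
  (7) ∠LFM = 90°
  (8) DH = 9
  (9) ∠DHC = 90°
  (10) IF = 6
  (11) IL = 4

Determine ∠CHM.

Step 1: By the law of cosines on triangle HCM: HM² = 15² + 15² − 2·15·15·cos(30°) = 60.29, so HM ≈ 7.76.
Step 2: By the inverse law of cosines on triangle CHM: cos(∠CHM) = (15² + 7.76² − 15²) / (2·15·7.76) = 60.29/232.94 = 0.2588, so ∠CHM = 75°.

Therefore, the measure of angle ∠CHM = 75°.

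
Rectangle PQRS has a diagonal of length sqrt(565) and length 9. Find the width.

b = sqrt(d^2 - a^2) = sqrt(565 - 81) = sqrt(484) = 22

22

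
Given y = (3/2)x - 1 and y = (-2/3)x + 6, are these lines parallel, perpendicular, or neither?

Slope of line 1: m1 = 3/2
Slope of line 2: m2 = -2/3
m1 * m2 = (3/2) * (-2/3) = -1 = -1, so the lines are perpendicular.

Perpendicular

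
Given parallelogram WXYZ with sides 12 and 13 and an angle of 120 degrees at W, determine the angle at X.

Consecutive angles are supplementary: angle X = 180 - 120 = 60 degrees.

60 degrees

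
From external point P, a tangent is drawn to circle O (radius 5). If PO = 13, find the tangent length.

tangent = √(d² - r²) = √(13² - 5²) = √(169 - 25) = √144 = 12

12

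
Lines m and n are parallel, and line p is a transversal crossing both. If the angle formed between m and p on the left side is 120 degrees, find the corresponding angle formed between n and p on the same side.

When a transversal crosses parallel lines, angles in the same position at each intersection are called corresponding angles.
These are always equal, so the answer is 120 degrees.

120 degrees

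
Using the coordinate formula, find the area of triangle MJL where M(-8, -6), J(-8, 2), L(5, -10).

The Shoelace formula computes the area from vertex coordinates by summing cross products.
For vertices (-8,-6), (-8,2), (5,-10):
Signed sum = -8*2 - -8*-6 + -8*-10 - 5*2 + 5*-6 - -8*-10
= -64 + 70 + -110 = -104
Area = (1/2)|-104| = 52.

52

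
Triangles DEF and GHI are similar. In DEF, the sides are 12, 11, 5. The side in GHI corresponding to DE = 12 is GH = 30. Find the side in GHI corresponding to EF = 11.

Since the triangles are similar, the ratio of corresponding sides is constant.
Scale factor k = GH / DE = 30 / 12 = 5/2
HI = k * EF = 5/2 * 11 = 55/2

55/2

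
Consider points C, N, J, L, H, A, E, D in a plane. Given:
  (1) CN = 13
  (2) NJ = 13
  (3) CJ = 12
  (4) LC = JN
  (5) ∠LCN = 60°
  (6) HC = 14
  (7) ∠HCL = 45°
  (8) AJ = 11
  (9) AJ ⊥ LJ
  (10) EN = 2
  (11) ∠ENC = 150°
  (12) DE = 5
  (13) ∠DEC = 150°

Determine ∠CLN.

From the given relations: LC = JN = 13.
Step 1: By the law of cosines on triangle LCN: LN² = 13² + 13² − 2·13·13·cos(60°) = 169, so LN = 13.
Step 2: By the inverse law of cosines on triangle CLN: cos(∠CLN) = (13² + 13² − 13²) / (2·13·13) = 169/338 = 0.5, so ∠CLN = 60°.

Therefore, the measure of angle ∠CLN = 60°.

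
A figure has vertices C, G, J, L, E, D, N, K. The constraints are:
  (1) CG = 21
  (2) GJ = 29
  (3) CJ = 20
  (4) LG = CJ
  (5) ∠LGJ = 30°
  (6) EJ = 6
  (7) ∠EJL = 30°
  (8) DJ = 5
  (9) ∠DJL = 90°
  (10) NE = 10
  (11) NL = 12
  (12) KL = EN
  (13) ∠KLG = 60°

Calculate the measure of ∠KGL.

From the given relations: LG = CJ = 20; KL = EN = 10.
Step 1: By the law of cosines on triangle GLK: GK² = 20² + 10² − 2·20·10·cos(60°) = 300, so GK = 10·√3.
Step 2: By the inverse law of cosines on triangle KGL: cos(∠KGL) = ((10·√3)² + 20² − 10²) / (2·10·√3·20) = 600/692.82 = 0.866, so ∠KGL = 30°.

Therefore, the measure of angle ∠KGL = 30°.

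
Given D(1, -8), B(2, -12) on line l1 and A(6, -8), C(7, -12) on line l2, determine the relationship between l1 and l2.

Slope of line 1: m1 = (-12 - -8)/(2 - 1) = -4/1 = -4
Slope of line 2: m2 = (-12 - -8)/(7 - 6) = -4/1 = -4
Two lines are parallel if and only if they have equal slopes (or both are vertical).
Here m1 = m2 = -4, confirming the lines are parallel.

Parallel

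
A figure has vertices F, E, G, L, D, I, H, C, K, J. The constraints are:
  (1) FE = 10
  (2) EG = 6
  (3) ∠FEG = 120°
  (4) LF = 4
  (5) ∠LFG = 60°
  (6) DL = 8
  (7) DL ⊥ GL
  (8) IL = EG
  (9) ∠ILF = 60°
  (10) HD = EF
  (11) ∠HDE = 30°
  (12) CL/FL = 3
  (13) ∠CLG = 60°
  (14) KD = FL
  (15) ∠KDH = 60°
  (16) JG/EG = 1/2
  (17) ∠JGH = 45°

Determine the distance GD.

Step 1: By the law of cosines on triangle FEG: FG² = 10² + 6² − 2·10·6·cos(120°) = 196, so FG = 14.
Step 2: By the law of cosines on triangle LFG: LG² = 4² + 14² − 2·4·14·cos(60°) = 156, so LG = 2·√39.
Step 3: By the law of cosines on triangle GLD: GD² = (2·√39)² + 8² − 2·2·√39·8·cos(90°) = 220, so GD = 2·√55.

Therefore, the length of GD = 2·√55.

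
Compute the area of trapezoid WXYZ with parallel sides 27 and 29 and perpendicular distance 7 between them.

Area = (27 + 29) * 7 / 2 = 392 / 2 = 196

196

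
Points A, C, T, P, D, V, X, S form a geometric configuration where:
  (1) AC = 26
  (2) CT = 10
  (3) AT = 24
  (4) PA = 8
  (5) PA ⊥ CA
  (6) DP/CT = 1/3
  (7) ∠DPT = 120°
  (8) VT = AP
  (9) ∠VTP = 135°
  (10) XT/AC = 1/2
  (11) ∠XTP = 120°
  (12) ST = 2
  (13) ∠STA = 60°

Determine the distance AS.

Step 1: By the law of cosines on triangle ATS: AS² = 24² + 2² − 2·24·2·cos(60°) = 532, so AS = 2·√133.

Therefore, the length of AS = 2·√133.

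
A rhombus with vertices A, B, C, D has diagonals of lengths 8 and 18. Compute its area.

Area = (8 * 18) / 2 = 144 / 2 = 72

72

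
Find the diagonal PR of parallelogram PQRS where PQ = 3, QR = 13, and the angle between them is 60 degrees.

The diagonal of a parallelogram can be found by treating two adjacent sides and the diagonal as a triangle.
Applying the law of cosines with sides 3, 13 and included angle 60°:
d^2 = 9 + 169 - 78*cos(60°) = 139
d = sqrt(139)

sqrt(139)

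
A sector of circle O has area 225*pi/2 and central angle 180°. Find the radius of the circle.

The sector covers 180°/360° = 1/2 of the full circle.
Full circle area = 225*pi/2 / 1/2 = 225*pi.
Since full area = πr², we get r² = 225*pi/π = 225, so r = 15.

15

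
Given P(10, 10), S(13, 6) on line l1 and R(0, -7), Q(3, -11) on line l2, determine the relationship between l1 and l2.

Slope of line 1: m1 = (6 - 10)/(13 - 10) = -4/3 = -4/3
Slope of line 2: m2 = (-11 - -7)/(3 - 0) = -4/3 = -4/3
Since m1 = m2 = -4/3, the lines are parallel.

Parallel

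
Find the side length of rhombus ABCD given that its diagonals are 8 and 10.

In a rhombus, the diagonals bisect each other perpendicularly, creating four congruent right triangles.
Each triangle has legs 4 (half of 8) and 5 (half of 10).
The hypotenuse of each right triangle is a side of the rhombus:
side = sqrt(4^2 + 5^2) = sqrt(41)

sqrt(41)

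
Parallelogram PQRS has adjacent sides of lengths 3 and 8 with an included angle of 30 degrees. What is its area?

Area = 3 * 8 * sin(30°) = 24 * 1/2 = 12

12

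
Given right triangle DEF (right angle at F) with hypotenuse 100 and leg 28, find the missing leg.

By the Pythagorean theorem: EF^2 = DE^2 - DF^2
EF^2 = 100^2 - 28^2 = 10000 - 784 = 9216
EF = sqrt(9216) = 96

96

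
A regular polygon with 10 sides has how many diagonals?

Total line segments between 10 vertices = C(10,2) = 45.
Subtract the 10 sides: 45 - 10 = 35 diagonals.

35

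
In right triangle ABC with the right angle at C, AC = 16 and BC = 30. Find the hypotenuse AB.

In a right triangle, the square of the hypotenuse equals the sum of the squares of the two legs.
The legs are 16 and 30, so the hypotenuse = sqrt(256 + 900) = sqrt(1156) = 34.

34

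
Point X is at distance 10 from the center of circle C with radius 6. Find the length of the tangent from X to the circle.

Let T be the point of tangency. Then CT ⊥ XT (radius ⊥ tangent).
In right triangle CTX: CX² = CT² + XT²
10² = 6² + XT²
XT² = 64, XT = 8

8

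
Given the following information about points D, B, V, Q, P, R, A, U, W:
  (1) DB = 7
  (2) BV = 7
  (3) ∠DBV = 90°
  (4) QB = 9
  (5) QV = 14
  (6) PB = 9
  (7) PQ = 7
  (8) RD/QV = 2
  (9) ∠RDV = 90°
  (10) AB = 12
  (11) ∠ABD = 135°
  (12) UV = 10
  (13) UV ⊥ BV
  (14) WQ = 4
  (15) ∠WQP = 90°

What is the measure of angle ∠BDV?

Step 1: By the law of cosines on triangle DBV: DV² = 7² + 7² − 2·7·7·cos(90°) = 98, so DV = 7·√2.
Step 2: By the inverse law of cosines on triangle BDV: cos(∠BDV) = (7² + (7·√2)² − 7²) / (2·7·7·√2) = 98/138.59 = 0.7071, so ∠BDV = 45°.

Therefore, the measure of angle ∠BDV = 45°.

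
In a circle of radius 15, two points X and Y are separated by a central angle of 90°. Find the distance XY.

Chord length = 2r sin(θ/2)
= 2 × 15 × sin(90°/2)
= 2 × 15 × sin(45°)
= 15*sqrt(2)

15*sqrt(2)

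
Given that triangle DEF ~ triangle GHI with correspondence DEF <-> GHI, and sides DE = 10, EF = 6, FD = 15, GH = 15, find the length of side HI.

Since the triangles are similar, the ratio of corresponding sides is constant.
Scale factor k = GH / DE = 15 / 10 = 3/2
HI = k * EF = 3/2 * 6 = 9

9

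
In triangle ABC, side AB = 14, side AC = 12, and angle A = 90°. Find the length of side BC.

By the law of cosines: BC^2 = AB^2 + AC^2 - 2*AB*AC*cos(A)
BC^2 = 14^2 + 12^2 - 2*14*12*cos(90°)
BC^2 = 196 + 144 - 336*(0)
BC^2 = 340
BC = 2*sqrt(85)

2*sqrt(85)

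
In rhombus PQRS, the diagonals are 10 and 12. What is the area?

The diagonals of a rhombus divide it into four right triangles.
Each triangle has legs 10/ 2 = 5 and 12/2 = 6, so each has area (1/2)*5*6 = 15.
Four such triangles give total area = (d1 * d2) / 2 = 60.

60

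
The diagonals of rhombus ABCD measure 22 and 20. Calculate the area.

The diagonals of a rhombus divide it into four right triangles.
Each triangle has legs 22/ 2 = 11 and 20/2 = 10, so each has area (1/2)*11*10 = 55.
Four such triangles give total area = (d1 * d2) / 2 = 220.

220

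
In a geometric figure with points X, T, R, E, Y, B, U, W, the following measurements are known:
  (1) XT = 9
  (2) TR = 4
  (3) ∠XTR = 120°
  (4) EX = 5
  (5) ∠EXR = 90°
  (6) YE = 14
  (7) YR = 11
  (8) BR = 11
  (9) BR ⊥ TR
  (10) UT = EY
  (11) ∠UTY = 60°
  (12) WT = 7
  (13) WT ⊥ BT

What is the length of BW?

Step 1: By the law of cosines on triangle BRT: BT² = 11² + 4² − 2·11·4·cos(90°) = 137, so BT = √137.
Step 2: By the law of cosines on triangle BTW: BW² = √137² + 7² − 2·√137·7·cos(90°) = 186, so BW = √186.

Therefore, the length of BW = √186.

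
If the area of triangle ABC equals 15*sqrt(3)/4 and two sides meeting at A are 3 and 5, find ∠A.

sin(C) = 2 * 15*sqrt(3)/4 / (3 * 5) = sqrt(3)/2, so C = arcsin(sqrt(3)/2) = 60°.
Since sin(180° - C) = sin(C), the obtuse angle 120° gives the same area, so C = 60° or C = 120°.

60° or 120°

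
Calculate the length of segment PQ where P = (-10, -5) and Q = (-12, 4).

d = sqrt((-2)^2 + (9)^2) = sqrt(85)

sqrt(85)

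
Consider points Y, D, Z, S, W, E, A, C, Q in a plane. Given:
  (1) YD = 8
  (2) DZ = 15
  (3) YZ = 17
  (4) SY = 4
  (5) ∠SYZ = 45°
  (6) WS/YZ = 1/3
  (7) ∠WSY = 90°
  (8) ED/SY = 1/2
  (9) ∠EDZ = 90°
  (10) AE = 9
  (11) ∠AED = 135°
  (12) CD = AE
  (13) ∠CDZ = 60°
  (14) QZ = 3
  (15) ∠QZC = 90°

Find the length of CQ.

From the given relations: CD = AE = 9.
Step 1: By the law of cosines on triangle ZDC: ZC² = 15² + 9² − 2·15·9·cos(60°) = 171, so ZC = 3·√19.
Step 2: By the law of cosines on triangle CZQ: CQ² = (3·√19)² + 3² − 2·3·√19·3·cos(90°) = 180, so CQ = 6·√5.

Therefore, the length of CQ = 6·√5.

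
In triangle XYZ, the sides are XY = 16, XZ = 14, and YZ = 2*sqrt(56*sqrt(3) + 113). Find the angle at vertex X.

By the inverse law of cosines: cos(X) = (XY² + XZ² - YZ²) / (2 × XY × XZ)
cos(X) = (16² + 14² - (2*sqrt(56*sqrt(3) + 113))²) / (2 × 16 × 14)
cos(X) = (256 + 196 - (224*sqrt(3) + 452)) / 448
cos(X) = -sqrt(3)/2
X = arccos(-sqrt(3)/2) = 150°

150°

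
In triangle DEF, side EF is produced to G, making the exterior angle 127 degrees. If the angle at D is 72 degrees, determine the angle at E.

The exterior angle theorem states that an exterior angle equals the sum of the two non-adjacent interior angles.
So 127 = 72 + angle E, which gives angle E = 127 - 72 = 55 degrees.

55 degrees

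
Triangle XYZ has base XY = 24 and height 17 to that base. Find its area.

Area = (1/2)(24)(17) = 204

204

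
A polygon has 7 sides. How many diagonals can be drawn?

Each of the 7 vertices connects to 4 non-adjacent vertices via diagonals.
Total connections = 7 × 4 = 28, but each diagonal is counted twice.
Number of diagonals = 28 / 2 = 14.

14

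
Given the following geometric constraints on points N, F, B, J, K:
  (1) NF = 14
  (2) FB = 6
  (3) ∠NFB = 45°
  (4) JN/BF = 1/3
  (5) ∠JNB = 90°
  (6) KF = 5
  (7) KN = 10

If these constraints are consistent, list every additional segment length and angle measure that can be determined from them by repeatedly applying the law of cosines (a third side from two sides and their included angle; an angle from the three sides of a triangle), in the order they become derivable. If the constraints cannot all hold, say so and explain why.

The constraints are consistent. Derivable facts, in order:
After 1 step:
- NB ≈ 10.64
- ∠FKN = 135.23°
- ∠FNK = 14.57°
- ∠KFN = 30.2°
After 2 steps:
- BJ ≈ 10.83
- ∠BNF = 23.5°
- ∠FBN = 111.5°
After 3 steps:
- ∠BJN = 79.35°
- ∠JBN = 10.65°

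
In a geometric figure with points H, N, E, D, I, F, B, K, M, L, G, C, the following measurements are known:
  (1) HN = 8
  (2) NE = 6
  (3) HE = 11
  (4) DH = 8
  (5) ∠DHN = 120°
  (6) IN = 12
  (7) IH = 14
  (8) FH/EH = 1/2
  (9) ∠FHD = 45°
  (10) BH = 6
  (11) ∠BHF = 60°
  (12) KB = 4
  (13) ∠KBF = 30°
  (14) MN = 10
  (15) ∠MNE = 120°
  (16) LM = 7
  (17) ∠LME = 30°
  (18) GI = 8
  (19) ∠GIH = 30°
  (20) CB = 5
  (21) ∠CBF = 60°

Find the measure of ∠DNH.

Step 1: By the law of cosines on triangle NHD: ND² = 8² + 8² − 2·8·8·cos(120°) = 192, so ND = 8·√3.
Step 2: By the inverse law of cosines on triangle DNH: cos(∠DNH) = ((8·√3)² + 8² − 8²) / (2·8·√3·8) = 192/221.7 = 0.866, so ∠DNH = 30°.

Therefore, the measure of angle ∠DNH = 30°.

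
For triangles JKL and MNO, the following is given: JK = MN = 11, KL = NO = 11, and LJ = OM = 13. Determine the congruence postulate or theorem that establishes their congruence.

The given information matches SSS: All three pairs of corresponding sides are equal (Side-Side-Side).

SSS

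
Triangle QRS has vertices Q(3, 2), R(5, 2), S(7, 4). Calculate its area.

Using the Shoelace formula for a triangle:
Area = (1/2)|x0(y1 - y2) + x1(y2 - y0) + x2(y0 - y1)|
Area = (1/2)|3(2 - 4) + 5(4 - 2) + 7(2 - 2)|
Area = (1/2)|-6 + 10 + 0|
Area = (1/2)|4|
Area = (1/2)(4)
Area = 2

2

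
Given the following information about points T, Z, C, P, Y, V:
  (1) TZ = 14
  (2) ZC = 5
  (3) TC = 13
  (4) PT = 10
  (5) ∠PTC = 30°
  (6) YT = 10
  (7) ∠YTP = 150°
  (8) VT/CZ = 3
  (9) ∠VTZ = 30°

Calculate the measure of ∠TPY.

Step 1: By the law of cosines on triangle PTY: PY² = 10² + 10² − 2·10·10·cos(150°) = 373.21, so PY ≈ 19.32.
Step 2: By the inverse law of cosines on triangle TPY: cos(∠TPY) = (10² + 19.32² − 10²) / (2·10·19.32) = 373.21/386.37 = 0.9659, so ∠TPY = 15°.

Therefore, the measure of angle ∠TPY = 15°.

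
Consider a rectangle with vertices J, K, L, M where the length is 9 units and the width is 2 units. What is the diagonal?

Using the Pythagorean theorem:
d² = 9² + 2² = 81 + 4 = 85
d = sqrt(85)

sqrt(85)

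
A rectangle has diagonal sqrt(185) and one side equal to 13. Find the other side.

Using the Pythagorean theorem: d^2 = a^2 + b^2
b^2 = d^2 - a^2
b^2 = 185 - 169
b^2 = 16
b = sqrt(16) = 4

4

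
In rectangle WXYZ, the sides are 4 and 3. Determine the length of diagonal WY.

Using the Pythagorean theorem:
d² = 4² + 3² = 16 + 9 = 25
d = sqrt(25) = 5

5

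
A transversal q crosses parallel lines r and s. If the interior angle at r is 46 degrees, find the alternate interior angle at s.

Alternate interior angles lie on opposite sides of the transversal, between the parallel lines.
By the alternate interior angle theorem, they are equal: 46 degrees.

46 degrees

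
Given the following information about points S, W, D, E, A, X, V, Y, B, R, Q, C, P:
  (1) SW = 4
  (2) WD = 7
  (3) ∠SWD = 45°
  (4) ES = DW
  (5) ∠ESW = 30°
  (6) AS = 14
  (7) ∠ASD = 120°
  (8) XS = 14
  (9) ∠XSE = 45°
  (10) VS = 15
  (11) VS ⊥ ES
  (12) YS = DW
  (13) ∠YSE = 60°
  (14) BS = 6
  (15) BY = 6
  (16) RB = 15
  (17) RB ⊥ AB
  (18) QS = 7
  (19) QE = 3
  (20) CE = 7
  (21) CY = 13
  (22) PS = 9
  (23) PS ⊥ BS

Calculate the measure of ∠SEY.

From the given relations: ES = DW = 7; YS = DW = 7.
Step 1: By the law of cosines on triangle ESY: EY² = 7² + 7² − 2·7·7·cos(60°) = 49, so EY = 7.
Step 2: By the inverse law of cosines on triangle SEY: cos(∠SEY) = (7² + 7² − 7²) / (2·7·7) = 49/98 = 0.5, so ∠SEY = 60°.

Therefore, the measure of angle ∠SEY = 60°.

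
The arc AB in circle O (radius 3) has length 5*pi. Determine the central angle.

θ = 360 × 5*pi / (2π × 3) = 300° (rearranging arc length formula).

300°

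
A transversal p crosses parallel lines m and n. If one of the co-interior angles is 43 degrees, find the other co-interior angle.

Co-interior (same-side interior) angles are between the parallel lines on the same side of the transversal.
Unlike corresponding or alternate interior angles, they are supplementary rather than equal.
So the angle = 180 - 43 = 137 degrees.

137 degrees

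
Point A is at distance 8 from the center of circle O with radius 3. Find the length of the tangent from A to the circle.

tangent = √(d² - r²) = √(8² - 3²) = √(64 - 9) = √55 = sqrt(55)

sqrt(55)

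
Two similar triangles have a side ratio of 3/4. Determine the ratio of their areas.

Area scales with the square of linear dimensions. If every length is multiplied by 3/4, then the area is multiplied by (3/4)^2 = 9/16.
The area ratio is 9:16.

9:16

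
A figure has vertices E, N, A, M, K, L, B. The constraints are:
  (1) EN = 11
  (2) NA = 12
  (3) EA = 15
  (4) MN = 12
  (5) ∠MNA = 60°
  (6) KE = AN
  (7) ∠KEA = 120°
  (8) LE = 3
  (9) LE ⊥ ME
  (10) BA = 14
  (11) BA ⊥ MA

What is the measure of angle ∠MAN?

Step 1: By the law of cosines on triangle ANM: AM² = 12² + 12² − 2·12·12·cos(60°) = 144, so AM = 12.
Step 2: By the inverse law of cosines on triangle MAN: cos(∠MAN) = (12² + 12² − 12²) / (2·12·12) = 144/288 = 0.5, so ∠MAN = 60°.

Therefore, the measure of angle ∠MAN = 60°.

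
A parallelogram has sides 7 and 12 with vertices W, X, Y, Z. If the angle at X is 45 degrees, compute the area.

Area = 7 * 12 * sin(45°) = 84 * sqrt(2)/2 = 42*sqrt(2)

42*sqrt(2)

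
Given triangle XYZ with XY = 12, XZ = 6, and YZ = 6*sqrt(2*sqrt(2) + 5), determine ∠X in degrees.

cos(X) = (12² + 6² - (6*sqrt(2*sqrt(2) + 5))²) / (2 × 12 × 6) = -sqrt(2)/2, so X = arccos(-sqrt(2)/2) = 135°.

135°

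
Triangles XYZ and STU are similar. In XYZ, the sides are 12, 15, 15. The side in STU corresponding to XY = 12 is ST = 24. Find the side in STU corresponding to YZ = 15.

k = 24/12 = 2. TU = 2 * 15 = 30.

30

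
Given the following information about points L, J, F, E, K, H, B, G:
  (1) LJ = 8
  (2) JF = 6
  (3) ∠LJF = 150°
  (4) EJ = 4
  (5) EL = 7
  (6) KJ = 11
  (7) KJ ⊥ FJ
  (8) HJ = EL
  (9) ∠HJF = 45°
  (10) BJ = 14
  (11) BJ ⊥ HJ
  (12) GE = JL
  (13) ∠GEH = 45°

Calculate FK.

Step 1: By the law of cosines on triangle FJK: FK² = 6² + 11² − 2·6·11·cos(90°) = 157, so FK = √157.

Therefore, the length of FK = √157.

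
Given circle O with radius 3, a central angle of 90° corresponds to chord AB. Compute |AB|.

Chord length = 2r sin(θ/2)
= 2 × 3 × sin(90°/2)
= 2 × 3 × sin(45°)
= 3*sqrt(2)

3*sqrt(2)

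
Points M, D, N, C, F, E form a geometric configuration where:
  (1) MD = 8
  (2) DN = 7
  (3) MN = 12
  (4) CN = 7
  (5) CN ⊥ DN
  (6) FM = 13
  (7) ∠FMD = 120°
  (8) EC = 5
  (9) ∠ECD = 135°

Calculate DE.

Step 1: By the law of cosines on triangle CND: CD² = 7² + 7² − 2·7·7·cos(90°) = 98, so CD = 7·√2.
Step 2: By the law of cosines on triangle DCE: DE² = (7·√2)² + 5² − 2·7·√2·5·cos(135°) = 193, so DE = √193.

Therefore, the length of DE = √193.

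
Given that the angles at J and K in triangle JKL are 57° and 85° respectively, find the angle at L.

Let angle L = x. Then 57 + 85 + x = 180.
x = 180 - 142 = 38 degrees.

38 degrees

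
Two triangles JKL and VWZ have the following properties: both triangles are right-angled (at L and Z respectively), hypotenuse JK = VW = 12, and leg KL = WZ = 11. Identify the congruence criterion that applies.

Consider the given information: both triangles are right-angled (at L and Z respectively), hypotenuse JK = VW = 12, and leg KL = WZ = 11
This is not SSS or SAS: SSS requires all three pairs of sides, but we don't have that. SAS requires two sides and the included angle between them.
The correct criterion is HL. The hypotenuse and one leg of two right triangles are equal (Hypotenuse-Leg).

HL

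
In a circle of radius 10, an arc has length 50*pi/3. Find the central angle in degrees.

θ = 360 × 50*pi/3 / (2π × 10) = 300° (rearranging arc length formula).

300°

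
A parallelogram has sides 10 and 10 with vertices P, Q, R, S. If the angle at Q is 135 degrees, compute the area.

Area = a * b * sin(theta)
Area = 10 * 10 * sin(135 degrees)
Area = 100 * sqrt(2)/2
Area = 50*sqrt(2)

50*sqrt(2)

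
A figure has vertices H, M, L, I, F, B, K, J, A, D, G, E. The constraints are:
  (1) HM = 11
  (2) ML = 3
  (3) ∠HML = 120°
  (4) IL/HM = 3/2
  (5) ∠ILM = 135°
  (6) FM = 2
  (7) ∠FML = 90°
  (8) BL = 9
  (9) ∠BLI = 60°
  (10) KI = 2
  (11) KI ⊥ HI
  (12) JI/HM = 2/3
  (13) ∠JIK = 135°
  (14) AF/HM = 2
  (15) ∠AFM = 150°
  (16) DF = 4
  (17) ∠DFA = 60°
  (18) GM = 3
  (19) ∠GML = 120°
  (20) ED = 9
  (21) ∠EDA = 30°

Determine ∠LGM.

Step 1: By the law of cosines on triangle GML: GL² = 3² + 3² − 2·3·3·cos(120°) = 27, so GL = 3·√3.
Step 2: By the inverse law of cosines on triangle LGM: cos(∠LGM) = ((3·√3)² + 3² − 3²) / (2·3·√3·3) = 27/31.18 = 0.866, so ∠LGM = 30°.

Therefore, the measure of angle ∠LGM = 30°.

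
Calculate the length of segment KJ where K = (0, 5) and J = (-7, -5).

d = sqrt((-7 - 0)^2 + (-5 - 5)^2)
d = sqrt(-7^2 + -10^2)
d = sqrt(49 + 100)
d = sqrt(149)

sqrt(149)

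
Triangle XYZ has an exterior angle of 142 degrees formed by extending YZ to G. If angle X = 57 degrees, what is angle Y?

By the exterior angle theorem: exterior angle = sum of remote interior angles.
142 = 57 + angle Y
angle Y = 142 - 57 = 85 degrees

85 degrees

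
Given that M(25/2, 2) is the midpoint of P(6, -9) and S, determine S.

Using the midpoint formula: M = ((x1 + x2)/2, (y1 + y2)/2)
We know M = (25/2, 2) and P = (6, -9)
For x: 25/2 = (6 + x2)/2, so x2 = 2*25/2 - 6 = 19
For y: 2 = (-9 + y2)/2, so y2 = 2*2 - -9 = 13
S = (19, 13)

(19, 13)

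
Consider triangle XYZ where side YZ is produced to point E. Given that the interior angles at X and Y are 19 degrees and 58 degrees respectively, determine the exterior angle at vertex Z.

By the exterior angle theorem, an exterior angle of a triangle equals the sum of the two remote interior angles.
Exterior angle = angle X + angle Y
Exterior angle = 19 + 58 = 77 degrees

77 degrees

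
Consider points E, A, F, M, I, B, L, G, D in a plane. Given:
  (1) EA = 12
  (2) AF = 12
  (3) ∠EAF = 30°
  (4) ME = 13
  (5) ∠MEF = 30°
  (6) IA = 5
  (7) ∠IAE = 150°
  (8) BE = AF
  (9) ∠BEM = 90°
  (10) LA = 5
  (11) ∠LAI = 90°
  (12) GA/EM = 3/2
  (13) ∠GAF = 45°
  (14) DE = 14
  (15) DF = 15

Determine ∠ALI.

Step 1: By the law of cosines on triangle LAI: LI² = 5² + 5² − 2·5·5·cos(90°) = 50, so LI = 5·√2.
Step 2: By the inverse law of cosines on triangle ALI: cos(∠ALI) = (5² + (5·√2)² − 5²) / (2·5·5·√2) = 50/70.71 = 0.7071, so ∠ALI = 45°.

Therefore, the measure of angle ∠ALI = 45°.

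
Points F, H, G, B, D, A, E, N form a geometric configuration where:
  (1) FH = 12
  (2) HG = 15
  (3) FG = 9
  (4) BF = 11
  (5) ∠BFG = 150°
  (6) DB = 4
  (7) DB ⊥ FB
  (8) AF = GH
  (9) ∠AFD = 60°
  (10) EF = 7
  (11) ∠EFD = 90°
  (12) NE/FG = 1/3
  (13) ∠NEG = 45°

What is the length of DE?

Step 1: By the law of cosines on triangle FBD: FD² = 11² + 4² − 2·11·4·cos(90°) = 137, so FD = √137.
Step 2: By the law of cosines on triangle DFE: DE² = √137² + 7² − 2·√137·7·cos(90°) = 186, so DE = √186.

Therefore, the length of DE = √186.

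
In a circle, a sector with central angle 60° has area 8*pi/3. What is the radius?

Sector area A = πr² × θ/360, so r² = 360A / (πθ).
r² = 360 × 8*pi/3 / (π × 60)
r² = 16
r = 4

4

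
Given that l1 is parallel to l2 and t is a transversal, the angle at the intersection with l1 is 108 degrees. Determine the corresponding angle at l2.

Corresponding angles formed by parallel lines and a transversal are equal.
The given angle is 108 degrees.
The corresponding angle = 108 degrees.

108 degrees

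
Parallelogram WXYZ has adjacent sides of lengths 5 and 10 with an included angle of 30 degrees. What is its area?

Area = a * b * sin(theta)
Area = 5 * 10 * sin(30 degrees)
Area = 50 * 1/2
Area = 25

25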